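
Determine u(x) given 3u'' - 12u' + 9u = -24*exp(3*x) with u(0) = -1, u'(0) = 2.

Divide through by 3: u'' - 4u' + 3u = -8*exp(3*x).
Characteristic equation r² - 4r + 3 = 0 factors as (r - 3)(r - 1) = 0, so r = 3, 1.
Hence u_h = C1*exp(3*x) + C2*exp(x).
Since exp(3*x) solves the homogeneous equation (r = 3 is a root of multiplicity 1), multiply the trial by x. Try u_p = A*x*exp(3*x). Substituting into the equation and dividing by exp(3*x) gives A = -4, so u_p = -4*x*exp(3*x).
General solution: u = C1*exp(3*x) + C2*exp(x) - 4*x*exp(3*x).
Apply the initial conditions: u(0) = C1 + C2 = -1 and u'(0) = -4 + C2 + 3*C1 = 2. Solving gives C1 = 7/2, C2 = -9/2.

u = -9*exp(x)/2 + 7*exp(3*x)/2 - 4*x*exp(3*x)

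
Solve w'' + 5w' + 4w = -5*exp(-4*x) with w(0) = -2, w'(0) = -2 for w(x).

Characteristic equation r² + 5r + 4 = 0 factors as (r + 1)(r + 4) = 0, so r = -1, -4.
Hence w_h = C1*exp(-x) + C2*exp(-4*x).
Since exp(-4*x) solves the homogeneous equation (r = -4 is a root of multiplicity 1), multiply the trial by x. Try w_p = A*x*exp(-4*x). Substituting into the equation and dividing by exp(-4*x) gives A = 5/3, so w_p = 5*x*exp(-4*x)/3.
General solution: w = C1*exp(-x) + C2*exp(-4*x) + 5*x*exp(-4*x)/3.
Apply the initial conditions: w(0) = C1 + C2 = -2 and w'(0) = 5/3 - C1 - 4*C2 = -2. Solving gives C1 = -35/9, C2 = 17/9.

w = -35*exp(-x)/9 + 17*exp(-4*x)/9 + 5*x*exp(-4*x)/3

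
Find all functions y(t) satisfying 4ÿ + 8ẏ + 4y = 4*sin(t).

y = -cos(t)/2 + C1*exp(-t) + C2*t*exp(-t)

Divide through by 4: y'' + 2y' + y = sin(t).
Characteristic equation r² + 2r + 1 = 0 has discriminant (2)² - 4·(1) = 0, so r = -1 is a repeated root.
Hence y_h = (C1 + C2*t)*exp(-t).
Try y_p = A*cos(t) + B*sin(t). Substituting and equating the coefficients of cos(t) and sin(t) gives A = -1/2, B = 0, so y_p = -cos(t)/2.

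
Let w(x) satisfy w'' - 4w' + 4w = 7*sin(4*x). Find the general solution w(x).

w = -21*sin(4*x)/100 + 7*cos(4*x)/25 + C1*exp(2*x) + C2*x*exp(2*x)

Characteristic equation r² - 4r + 4 = 0 has discriminant (-4)² - 4·(4) = 0, so r = 2 is a repeated root.
Hence w_h = (C1 + C2*x)*exp(2*x).
Try w_p = A*cos(4*x) + B*sin(4*x). Substituting and equating the coefficients of cos(4x) and sin(4x) gives A = 7/25, B = -21/100, so w_p = -21*sin(4*x)/100 + 7*cos(4*x)/25.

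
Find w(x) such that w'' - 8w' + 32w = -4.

w = -1/8 + C1*cos(4*x)*exp(4*x) + C2*exp(4*x)*sin(4*x)

Characteristic equation r² - 8r + 32 = 0 has discriminant (-8)² - 4·(32) = -64 < 0, so r = 4 ± 4i.
Hence w_h = C1*cos(4*x)*exp(4*x) + C2*exp(4*x)*sin(4*x).
For the particular solution try w_p = A0. Substituting and matching coefficients of each power of x gives A0 = -1/8, so w_p = -1/8.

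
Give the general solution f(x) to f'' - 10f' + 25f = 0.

f = C1*exp(5*x) + C2*x*exp(5*x)

Characteristic equation r² - 10r + 25 = 0 has discriminant (-10)² - 4·(25) = 0, so r = 5 is a repeated root.
Hence f_h = (C1 + C2*x)*exp(5*x).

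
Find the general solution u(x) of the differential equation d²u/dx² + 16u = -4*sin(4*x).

u = C1*cos(4*x) + C2*sin(4*x) + x*cos(4*x)/2

Characteristic equation r² + 16 = 0 has discriminant (0)² - 4·(16) = -64 < 0, so r = ± 4i.
Hence u_h = C1*cos(4*x) + C2*sin(4*x).
Since ±4i are characteristic roots, multiply the trial by x. Try u_p = x*(A*cos(4*x) + B*sin(4*x)). Substituting and equating the coefficients of cos(4x) and sin(4x) gives A = 1/2, B = 0, so u_p = x*cos(4*x)/2.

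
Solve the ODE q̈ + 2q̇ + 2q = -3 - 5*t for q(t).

q = 1 - 5*t/2 + C1*cos(t)*exp(-t) + C2*exp(-t)*sin(t)

Characteristic equation r² + 2r + 2 = 0 has discriminant (2)² - 4·(2) = -4 < 0, so r = -1 ± i.
Hence q_h = C1*cos(t)*exp(-t) + C2*exp(-t)*sin(t).
For the particular solution try q_p = A0 + A1*t. Substituting and matching coefficients of each power of t gives A0 = 1, A1 = -5/2, so q_p = 1 - 5*t/2.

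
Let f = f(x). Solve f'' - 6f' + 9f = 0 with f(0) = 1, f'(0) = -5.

Characteristic equation r² - 6r + 9 = 0 has discriminant (-6)² - 4·(9) = 0, so r = 3 is a repeated root.
Hence f_h = (C1 + C2*x)*exp(3*x).
Apply the initial conditions: f(0) = C1 = 1 and f'(0) = C2 + 3*C1 = -5. Solving gives C1 = 1, C2 = -8.

f = -8*x*exp(3*x) + exp(3*x)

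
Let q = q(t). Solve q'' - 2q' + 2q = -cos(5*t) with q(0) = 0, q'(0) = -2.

Characteristic equation r² - 2r + 2 = 0 has discriminant (-2)² - 4·(2) = -4 < 0, so r = 1 ± i.
Hence q_h = C1*cos(t)*exp(t) + C2*exp(t)*sin(t).
Try q_p = A*cos(5*t) + B*sin(5*t). Substituting and equating the coefficients of cos(5t) and sin(5t) gives A = 23/629, B = 10/629, so q_p = 10*sin(5*t)/629 + 23*cos(5*t)/629.
General solution: q = 10*sin(5*t)/629 + 23*cos(5*t)/629 + C1*cos(t)*exp(t) + C2*exp(t)*sin(t).
Apply the initial conditions: q(0) = 23/629 + C1 = 0 and q'(0) = 50/629 + C1 + C2 = -2. Solving gives C1 = -23/629, C2 = -1285/629.

q = 10*sin(5*t)/629 + 23*cos(5*t)/629 - 1285*exp(t)*sin(t)/629 - 23*cos(t)*exp(t)/629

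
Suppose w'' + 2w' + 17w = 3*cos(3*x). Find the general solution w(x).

w = 6*cos(3*x)/25 + 9*sin(3*x)/50 + C1*cos(4*x)*exp(-x) + C2*exp(-x)*sin(4*x)

Characteristic equation r² + 2r + 17 = 0 has discriminant (2)² - 4·(17) = -64 < 0, so r = -1 ± 4i.
Hence w_h = C1*cos(4*x)*exp(-x) + C2*exp(-x)*sin(4*x).
Try w_p = A*cos(3*x) + B*sin(3*x). Substituting and equating the coefficients of cos(3x) and sin(3x) gives A = 6/25, B = 9/50, so w_p = 6*cos(3*x)/25 + 9*sin(3*x)/50.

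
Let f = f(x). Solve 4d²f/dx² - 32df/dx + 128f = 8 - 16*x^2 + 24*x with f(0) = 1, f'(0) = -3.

f = 13/128 - x**2/8 + x/8 - 215*exp(4*x)*sin(4*x)/128 + 115*cos(4*x)*exp(4*x)/128

Divide through by 4: f'' - 8f' + 32f = 2 - 4*x^2 + 6*x.
Characteristic equation r² - 8r + 32 = 0 has discriminant (-8)² - 4·(32) = -64 < 0, so r = 4 ± 4i.
Hence f_h = C1*cos(4*x)*exp(4*x) + C2*exp(4*x)*sin(4*x).
For the particular solution try f_p = A0 + A1*x + A2*x^2. Substituting and matching coefficients of each power of x gives A0 = 13/128, A1 = 1/8, A2 = -1/8, so f_p = 13/128 - x^2/8 + x/8.
General solution: f = 13/128 - x^2/8 + x/8 + C1*cos(4*x)*exp(4*x) + C2*exp(4*x)*sin(4*x).
Apply the initial conditions: f(0) = 13/128 + C1 = 1 and f'(0) = 1/8 + 4*C1 + 4*C2 = -3. Solving gives C1 = 115/128, C2 = -215/128.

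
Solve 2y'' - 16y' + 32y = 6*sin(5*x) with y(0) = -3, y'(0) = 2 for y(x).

y = -5163*exp(4*x)/1681 - 27*sin(5*x)/1681 + 120*cos(5*x)/1681 + 589*x*exp(4*x)/41

Divide through by 2: y'' - 8y' + 16y = 3*sin(5*x).
Characteristic equation r² - 8r + 16 = 0 has discriminant (-8)² - 4·(16) = 0, so r = 4 is a repeated root.
Hence y_h = (C1 + C2*x)*exp(4*x).
Try y_p = A*cos(5*x) + B*sin(5*x). Substituting and equating the coefficients of cos(5x) and sin(5x) gives A = 120/1681, B = -27/1681, so y_p = -27*sin(5*x)/1681 + 120*cos(5*x)/1681.
General solution: y = -27*sin(5*x)/1681 + 120*cos(5*x)/1681 + C1*exp(4*x) + C2*x*exp(4*x).
Apply the initial conditions: y(0) = 120/1681 + C1 = -3 and y'(0) = -135/1681 + C2 + 4*C1 = 2. Solving gives C1 = -5163/1681, C2 = 589/41.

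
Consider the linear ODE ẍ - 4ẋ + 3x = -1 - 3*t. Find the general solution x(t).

x = -5/3 - t + C1*exp(t) + C2*exp(3*t)

Characteristic equation r² - 4r + 3 = 0 factors as (r - 1)(r - 3) = 0, so r = 1, 3.
Hence x_h = C1*exp(t) + C2*exp(3*t).
For the particular solution try x_p = A0 + A1*t. Substituting and matching coefficients of each power of t gives A0 = -5/3, A1 = -1, so x_p = -5/3 - t.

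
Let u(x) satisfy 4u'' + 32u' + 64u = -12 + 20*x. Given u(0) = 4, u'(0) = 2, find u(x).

Divide through by 4: u'' + 8u' + 16u = -3 + 5*x.
Characteristic equation r² + 8r + 16 = 0 has discriminant (8)² - 4·(16) = 0, so r = -4 is a repeated root.
Hence u_h = (C1 + C2*x)*exp(-4*x).
For the particular solution try u_p = A0 + A1*x. Substituting and matching coefficients of each power of x gives A0 = -11/32, A1 = 5/16, so u_p = -11/32 + 5*x/16.
General solution: u = -11/32 + 5*x/16 + C1*exp(-4*x) + C2*x*exp(-4*x).
Apply the initial conditions: u(0) = -11/32 + C1 = 4 and u'(0) = 5/16 + C2 - 4*C1 = 2. Solving gives C1 = 139/32, C2 = 305/16.

u = -11/32 + 5*x/16 + 139*exp(-4*x)/32 + 305*x*exp(-4*x)/16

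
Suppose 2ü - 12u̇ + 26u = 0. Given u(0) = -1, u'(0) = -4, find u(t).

Divide through by 2: u'' - 6u' + 13u = 0.
Characteristic equation r² - 6r + 13 = 0 has discriminant (-6)² - 4·(13) = -16 < 0, so r = 3 ± 2i.
Hence u_h = C1*cos(2*t)*exp(3*t) + C2*exp(3*t)*sin(2*t).
Apply the initial conditions: u(0) = C1 = -1 and u'(0) = 2*C2 + 3*C1 = -4. Solving gives C1 = -1, C2 = -1/2.

u = -cos(2*t)*exp(3*t) - exp(3*t)*sin(2*t)/2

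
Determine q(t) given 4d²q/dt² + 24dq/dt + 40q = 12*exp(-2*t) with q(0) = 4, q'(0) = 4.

q = 3*exp(-2*t)/2 + 5*cos(t)*exp(-3*t)/2 + 29*exp(-3*t)*sin(t)/2

Divide through by 4: q'' + 6q' + 10q = 3*exp(-2*t).
Characteristic equation r² + 6r + 10 = 0 has discriminant (6)² - 4·(10) = -4 < 0, so r = -3 ± i.
Hence q_h = C1*cos(t)*exp(-3*t) + C2*exp(-3*t)*sin(t).
Try q_p = A*exp(-2*t). Substituting into the equation and dividing by exp(-2*t) gives A = 3/2, so q_p = 3*exp(-2*t)/2.
General solution: q = 3*exp(-2*t)/2 + C1*cos(t)*exp(-3*t) + C2*exp(-3*t)*sin(t).
Apply the initial conditions: q(0) = 3/2 + C1 = 4 and q'(0) = -3 + C2 - 3*C1 = 4. Solving gives C1 = 5/2, C2 = 29/2.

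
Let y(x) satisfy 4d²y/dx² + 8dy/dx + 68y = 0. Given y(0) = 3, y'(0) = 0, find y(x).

y = 3*cos(4*x)*exp(-x) + 3*exp(-x)*sin(4*x)/4

Divide through by 4: y'' + 2y' + 17y = 0.
Characteristic equation r² + 2r + 17 = 0 has discriminant (2)² - 4·(17) = -64 < 0, so r = -1 ± 4i.
Hence y_h = C1*cos(4*x)*exp(-x) + C2*exp(-x)*sin(4*x).
Apply the initial conditions: y(0) = C1 = 3 and y'(0) = -C1 + 4*C2 = 0. Solving gives C1 = 3, C2 = 3/4.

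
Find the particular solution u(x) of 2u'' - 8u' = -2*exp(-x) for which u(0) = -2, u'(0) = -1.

u = -3/2 - 3*exp(4*x)/10 - exp(-x)/5

Divide through by 2: u'' - 4u' = -exp(-x).
Characteristic equation r² - 4r = 0 factors as (r - 4)r = 0, so r = 4, 0.
Hence u_h = C1*exp(4*x) + C2.
Try u_p = A*exp(-x). Substituting into the equation and dividing by exp(-x) gives A = -1/5, so u_p = -exp(-x)/5.
General solution: u = C2 - exp(-x)/5 + C1*exp(4*x).
Apply the initial conditions: u(0) = -1/5 + C1 + C2 = -2 and u'(0) = 1/5 + 4*C1 = -1. Solving gives C1 = -3/10, C2 = -3/2.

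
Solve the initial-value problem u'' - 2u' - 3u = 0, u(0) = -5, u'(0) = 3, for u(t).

Characteristic equation r² - 2r - 3 = 0 factors as (r - 3)(r + 1) = 0, so r = 3, -1.
Hence u_h = C1*exp(3*t) + C2*exp(-t).
Apply the initial conditions: u(0) = C1 + C2 = -5 and u'(0) = -C2 + 3*C1 = 3. Solving gives C1 = -1/2, C2 = -9/2.

u = -9*exp(-t)/2 - exp(3*t)/2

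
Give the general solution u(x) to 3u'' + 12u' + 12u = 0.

Divide through by 3: u'' + 4u' + 4u = 0.
Characteristic equation r² + 4r + 4 = 0 has discriminant (4)² - 4·(4) = 0, so r = -2 is a repeated root.
Hence u_h = (C1 + C2*x)*exp(-2*x).

u = C1*exp(-2*x) + C2*x*exp(-2*x)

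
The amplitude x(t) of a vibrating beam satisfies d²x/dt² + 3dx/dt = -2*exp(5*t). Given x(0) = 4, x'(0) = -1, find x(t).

Characteristic equation r² + 3r = 0 factors as (r + 3)r = 0, so r = -3, 0.
Hence x_h = C1*exp(-3*t) + C2.
Try x_p = A*exp(5*t). Substituting into the equation and dividing by exp(5*t) gives A = -1/20, so x_p = -exp(5*t)/20.
General solution: x = C2 - exp(5*t)/20 + C1*exp(-3*t).
Apply the initial conditions: x(0) = -1/20 + C1 + C2 = 4 and x'(0) = -1/4 - 3*C1 = -1. Solving gives C1 = 1/4, C2 = 19/5.

x = 19/5 - exp(5*t)/20 + exp(-3*t)/4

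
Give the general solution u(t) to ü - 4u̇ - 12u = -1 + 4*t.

u = 7/36 - t/3 + C1*exp(-2*t) + C2*exp(6*t)

Characteristic equation r² - 4r - 12 = 0 factors as (r + 2)(r - 6) = 0, so r = -2, 6.
Hence u_h = C1*exp(-2*t) + C2*exp(6*t).
For the particular solution try u_p = A0 + A1*t. Substituting and matching coefficients of each power of t gives A0 = 7/36, A1 = -1/3, so u_p = 7/36 - t/3.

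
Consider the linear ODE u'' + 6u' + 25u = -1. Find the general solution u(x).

Characteristic equation r² + 6r + 25 = 0 has discriminant (6)² - 4·(25) = -64 < 0, so r = -3 ± 4i.
Hence u_h = C1*cos(4*x)*exp(-3*x) + C2*exp(-3*x)*sin(4*x).
For the particular solution try u_p = A0. Substituting and matching coefficients of each power of x gives A0 = -1/25, so u_p = -1/25.

u = -1/25 + C1*cos(4*x)*exp(-3*x) + C2*exp(-3*x)*sin(4*x)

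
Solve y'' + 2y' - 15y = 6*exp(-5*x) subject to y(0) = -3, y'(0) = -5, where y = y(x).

y = -77*exp(3*x)/32 - 19*exp(-5*x)/32 - 3*x*exp(-5*x)/4

Characteristic equation r² + 2r - 15 = 0 factors as (r + 5)(r - 3) = 0, so r = -5, 3.
Hence y_h = C1*exp(-5*x) + C2*exp(3*x).
Since exp(-5*x) solves the homogeneous equation (r = -5 is a root of multiplicity 1), multiply the trial by x. Try y_p = A*x*exp(-5*x). Substituting into the equation and dividing by exp(-5*x) gives A = -3/4, so y_p = -3*x*exp(-5*x)/4.
General solution: y = C1*exp(-5*x) + C2*exp(3*x) - 3*x*exp(-5*x)/4.
Apply the initial conditions: y(0) = C1 + C2 = -3 and y'(0) = -3/4 - 5*C1 + 3*C2 = -5. Solving gives C1 = -19/32, C2 = -77/32.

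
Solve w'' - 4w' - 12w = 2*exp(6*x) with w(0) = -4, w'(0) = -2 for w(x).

w = -87*exp(-2*x)/32 - 41*exp(6*x)/32 + x*exp(6*x)/4

Characteristic equation r² - 4r - 12 = 0 factors as (r + 2)(r - 6) = 0, so r = -2, 6.
Hence w_h = C1*exp(-2*x) + C2*exp(6*x).
Since exp(6*x) solves the homogeneous equation (r = 6 is a root of multiplicity 1), multiply the trial by x. Try w_p = A*x*exp(6*x). Substituting into the equation and dividing by exp(6*x) gives A = 1/4, so w_p = x*exp(6*x)/4.
General solution: w = C1*exp(-2*x) + C2*exp(6*x) + x*exp(6*x)/4.
Apply the initial conditions: w(0) = C1 + C2 = -4 and w'(0) = 1/4 - 2*C1 + 6*C2 = -2. Solving gives C1 = -87/32, C2 = -41/32.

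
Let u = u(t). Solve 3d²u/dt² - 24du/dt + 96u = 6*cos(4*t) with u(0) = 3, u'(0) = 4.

u = -sin(4*t)/20 + cos(4*t)/40 - 77*exp(4*t)*sin(4*t)/40 + 119*cos(4*t)*exp(4*t)/40

Divide through by 3: u'' - 8u' + 32u = 2*cos(4*t).
Characteristic equation r² - 8r + 32 = 0 has discriminant (-8)² - 4·(32) = -64 < 0, so r = 4 ± 4i.
Hence u_h = C1*cos(4*t)*exp(4*t) + C2*exp(4*t)*sin(4*t).
Try u_p = A*cos(4*t) + B*sin(4*t). Substituting and equating the coefficients of cos(4t) and sin(4t) gives A = 1/40, B = -1/20, so u_p = -sin(4*t)/20 + cos(4*t)/40.
General solution: u = -sin(4*t)/20 + cos(4*t)/40 + C1*cos(4*t)*exp(4*t) + C2*exp(4*t)*sin(4*t).
Apply the initial conditions: u(0) = 1/40 + C1 = 3 and u'(0) = -1/5 + 4*C1 + 4*C2 = 4. Solving gives C1 = 119/40, C2 = -77/40.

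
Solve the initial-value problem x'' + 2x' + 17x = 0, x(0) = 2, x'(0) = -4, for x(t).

x = 2*cos(4*t)*exp(-t) - exp(-t)*sin(4*t)/2

Characteristic equation r² + 2r + 17 = 0 has discriminant (2)² - 4·(17) = -64 < 0, so r = -1 ± 4i.
Hence x_h = C1*cos(4*t)*exp(-t) + C2*exp(-t)*sin(4*t).
Apply the initial conditions: x(0) = C1 = 2 and x'(0) = -C1 + 4*C2 = -4. Solving gives C1 = 2, C2 = -1/2.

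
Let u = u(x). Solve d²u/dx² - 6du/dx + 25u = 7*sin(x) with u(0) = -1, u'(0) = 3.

Characteristic equation r² - 6r + 25 = 0 has discriminant (-6)² - 4·(25) = -64 < 0, so r = 3 ± 4i.
Hence u_h = C1*cos(4*x)*exp(3*x) + C2*exp(3*x)*sin(4*x).
Try u_p = A*cos(x) + B*sin(x). Substituting and equating the coefficients of cos(x) and sin(x) gives A = 7/102, B = 14/51, so u_p = 7*cos(x)/102 + 14*sin(x)/51.
General solution: u = 7*cos(x)/102 + 14*sin(x)/51 + C1*cos(4*x)*exp(3*x) + C2*exp(3*x)*sin(4*x).
Apply the initial conditions: u(0) = 7/102 + C1 = -1 and u'(0) = 14/51 + 3*C1 + 4*C2 = 3. Solving gives C1 = -109/102, C2 = 605/408.

u = 7*cos(x)/102 + 14*sin(x)/51 - 109*cos(4*x)*exp(3*x)/102 + 605*exp(3*x)*sin(4*x)/408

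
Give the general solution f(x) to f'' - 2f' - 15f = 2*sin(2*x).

Characteristic equation r² - 2r - 15 = 0 factors as (r + 3)(r - 5) = 0, so r = -3, 5.
Hence f_h = C1*exp(-3*x) + C2*exp(5*x).
Try f_p = A*cos(2*x) + B*sin(2*x). Substituting and equating the coefficients of cos(2x) and sin(2x) gives A = 8/377, B = -38/377, so f_p = -38*sin(2*x)/377 + 8*cos(2*x)/377.

f = -38*sin(2*x)/377 + 8*cos(2*x)/377 + C1*exp(-3*x) + C2*exp(5*x)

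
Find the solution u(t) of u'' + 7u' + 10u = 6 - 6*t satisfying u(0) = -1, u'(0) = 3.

u = 51/50 - 13*exp(-2*t)/6 - 3*t/5 + 11*exp(-5*t)/75

Characteristic equation r² + 7r + 10 = 0 factors as (r + 5)(r + 2) = 0, so r = -5, -2.
Hence u_h = C1*exp(-5*t) + C2*exp(-2*t).
For the particular solution try u_p = A0 + A1*t. Substituting and matching coefficients of each power of t gives A0 = 51/50, A1 = -3/5, so u_p = 51/50 - 3*t/5.
General solution: u = 51/50 - 3*t/5 + C1*exp(-5*t) + C2*exp(-2*t).
Apply the initial conditions: u(0) = 51/50 + C1 + C2 = -1 and u'(0) = -3/5 - 5*C1 - 2*C2 = 3. Solving gives C1 = 11/75, C2 = -13/6.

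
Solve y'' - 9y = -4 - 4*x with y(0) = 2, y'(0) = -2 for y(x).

Characteristic equation r² - 9 = 0 factors as (r + 3)(r - 3) = 0, so r = -3, 3.
Hence y_h = C1*exp(-3*x) + C2*exp(3*x).
For the particular solution try y_p = A0 + A1*x. Substituting and matching coefficients of each power of x gives A0 = 4/9, A1 = 4/9, so y_p = 4/9 + 4*x/9.
General solution: y = 4/9 + 4*x/9 + C1*exp(-3*x) + C2*exp(3*x).
Apply the initial conditions: y(0) = 4/9 + C1 + C2 = 2 and y'(0) = 4/9 - 3*C1 + 3*C2 = -2. Solving gives C1 = 32/27, C2 = 10/27.

y = 4/9 + 4*x/9 + 10*exp(3*x)/27 + 32*exp(-3*x)/27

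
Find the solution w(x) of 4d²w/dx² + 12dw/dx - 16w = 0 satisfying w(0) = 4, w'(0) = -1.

Divide through by 4: w'' + 3w' - 4w = 0.
Characteristic equation r² + 3r - 4 = 0 factors as (r + 4)(r - 1) = 0, so r = -4, 1.
Hence w_h = C1*exp(-4*x) + C2*exp(x).
Apply the initial conditions: w(0) = C1 + C2 = 4 and w'(0) = C2 - 4*C1 = -1. Solving gives C1 = 1, C2 = 3.

w = 3*exp(x) + exp(-4*x)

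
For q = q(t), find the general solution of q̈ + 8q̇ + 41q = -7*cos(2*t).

Characteristic equation r² + 8r + 41 = 0 has discriminant (8)² - 4·(41) = -100 < 0, so r = -4 ± 5i.
Hence q_h = C1*cos(5*t)*exp(-4*t) + C2*exp(-4*t)*sin(5*t).
Try q_p = A*cos(2*t) + B*sin(2*t). Substituting and equating the coefficients of cos(2t) and sin(2t) gives A = -259/1625, B = -112/1625, so q_p = -259*cos(2*t)/1625 - 112*sin(2*t)/1625.

q = -259*cos(2*t)/1625 - 112*sin(2*t)/1625 + C1*cos(5*t)*exp(-4*t) + C2*exp(-4*t)*sin(5*t)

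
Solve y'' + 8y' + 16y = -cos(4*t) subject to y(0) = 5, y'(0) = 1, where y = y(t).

Characteristic equation r² + 8r + 16 = 0 has discriminant (8)² - 4·(16) = 0, so r = -4 is a repeated root.
Hence y_h = (C1 + C2*t)*exp(-4*t).
Try y_p = A*cos(4*t) + B*sin(4*t). Substituting and equating the coefficients of cos(4t) and sin(4t) gives A = 0, B = -1/32, so y_p = -sin(4*t)/32.
General solution: y = -sin(4*t)/32 + C1*exp(-4*t) + C2*t*exp(-4*t).
Apply the initial conditions: y(0) = C1 = 5 and y'(0) = -1/8 + C2 - 4*C1 = 1. Solving gives C1 = 5, C2 = 169/8.

y = 5*exp(-4*t) - sin(4*t)/32 + 169*t*exp(-4*t)/8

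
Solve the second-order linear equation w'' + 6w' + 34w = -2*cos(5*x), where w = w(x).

w = -20*sin(5*x)/327 - 2*cos(5*x)/109 + C1*cos(5*x)*exp(-3*x) + C2*exp(-3*x)*sin(5*x)

Characteristic equation r² + 6r + 34 = 0 has discriminant (6)² - 4·(34) = -100 < 0, so r = -3 ± 5i.
Hence w_h = C1*cos(5*x)*exp(-3*x) + C2*exp(-3*x)*sin(5*x).
Try w_p = A*cos(5*x) + B*sin(5*x). Substituting and equating the coefficients of cos(5x) and sin(5x) gives A = -2/109, B = -20/327, so w_p = -20*sin(5*x)/327 - 2*cos(5*x)/109.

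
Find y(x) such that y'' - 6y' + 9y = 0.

y = C1*exp(3*x) + C2*x*exp(3*x)

Characteristic equation r² - 6r + 9 = 0 has discriminant (-6)² - 4·(9) = 0, so r = 3 is a repeated root.
Hence y_h = (C1 + C2*x)*exp(3*x).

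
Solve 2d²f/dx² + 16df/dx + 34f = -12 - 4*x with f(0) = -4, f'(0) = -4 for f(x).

Divide through by 2: f'' + 8f' + 17f = -6 - 2*x.
Characteristic equation r² + 8r + 17 = 0 has discriminant (8)² - 4·(17) = -4 < 0, so r = -4 ± i.
Hence f_h = C1*cos(x)*exp(-4*x) + C2*exp(-4*x)*sin(x).
For the particular solution try f_p = A0 + A1*x. Substituting and matching coefficients of each power of x gives A0 = -86/289, A1 = -2/17, so f_p = -86/289 - 2*x/17.
General solution: f = -86/289 - 2*x/17 + C1*cos(x)*exp(-4*x) + C2*exp(-4*x)*sin(x).
Apply the initial conditions: f(0) = -86/289 + C1 = -4 and f'(0) = -2/17 + C2 - 4*C1 = -4. Solving gives C1 = -1070/289, C2 = -5402/289.

f = -86/289 - 2*x/17 - 5402*exp(-4*x)*sin(x)/289 - 1070*cos(x)*exp(-4*x)/289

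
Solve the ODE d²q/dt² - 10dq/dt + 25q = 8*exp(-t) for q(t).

q = 2*exp(-t)/9 + C1*exp(5*t) + C2*t*exp(5*t)

Characteristic equation r² - 10r + 25 = 0 has discriminant (-10)² - 4·(25) = 0, so r = 5 is a repeated root.
Hence q_h = (C1 + C2*t)*exp(5*t).
Try q_p = A*exp(-t). Substituting into the equation and dividing by exp(-t) gives A = 2/9, so q_p = 2*exp(-t)/9.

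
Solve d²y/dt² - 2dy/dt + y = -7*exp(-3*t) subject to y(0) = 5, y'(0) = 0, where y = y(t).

y = -7*exp(-3*t)/16 + 87*exp(t)/16 - 27*t*exp(t)/4

Characteristic equation r² - 2r + 1 = 0 has discriminant (-2)² - 4·(1) = 0, so r = 1 is a repeated root.
Hence y_h = (C1 + C2*t)*exp(t).
Try y_p = A*exp(-3*t). Substituting into the equation and dividing by exp(-3*t) gives A = -7/16, so y_p = -7*exp(-3*t)/16.
General solution: y = -7*exp(-3*t)/16 + C1*exp(t) + C2*t*exp(t).
Apply the initial conditions: y(0) = -7/16 + C1 = 5 and y'(0) = 21/16 + C1 + C2 = 0. Solving gives C1 = 87/16, C2 = -27/4.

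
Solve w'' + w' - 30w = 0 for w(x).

Characteristic equation r² + r - 30 = 0 factors as (r - 5)(r + 6) = 0, so r = 5, -6.
Hence w_h = C1*exp(5*x) + C2*exp(-6*x).

w = C1*exp(5*x) + C2*exp(-6*x)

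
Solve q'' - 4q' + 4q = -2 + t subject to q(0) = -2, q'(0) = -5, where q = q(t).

Characteristic equation r² - 4r + 4 = 0 has discriminant (-4)² - 4·(4) = 0, so r = 2 is a repeated root.
Hence q_h = (C1 + C2*t)*exp(2*t).
For the particular solution try q_p = A0 + A1*t. Substituting and matching coefficients of each power of t gives A0 = -1/4, A1 = 1/4, so q_p = -1/4 + t/4.
General solution: q = -1/4 + t/4 + C1*exp(2*t) + C2*t*exp(2*t).
Apply the initial conditions: q(0) = -1/4 + C1 = -2 and q'(0) = 1/4 + C2 + 2*C1 = -5. Solving gives C1 = -7/4, C2 = -7/4.

q = -1/4 - 7*exp(2*t)/4 + t/4 - 7*t*exp(2*t)/4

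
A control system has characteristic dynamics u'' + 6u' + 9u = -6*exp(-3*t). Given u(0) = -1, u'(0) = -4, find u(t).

u = -exp(-3*t) - 7*t*exp(-3*t) - 3*t**2*exp(-3*t)

Characteristic equation r² + 6r + 9 = 0 has discriminant (6)² - 4·(9) = 0, so r = -3 is a repeated root.
Hence u_h = (C1 + C2*t)*exp(-3*t).
Since exp(-3*t) solves the homogeneous equation (r = -3 is a root of multiplicity 2), multiply the trial by t^2. Try u_p = A*t^2*exp(-3*t). Substituting into the equation and dividing by exp(-3*t) gives A = -3, so u_p = -3*t^2*exp(-3*t).
General solution: u = C1*exp(-3*t) - 3*t^2*exp(-3*t) + C2*t*exp(-3*t).
Apply the initial conditions: u(0) = C1 = -1 and u'(0) = C2 - 3*C1 = -4. Solving gives C1 = -1, C2 = -7.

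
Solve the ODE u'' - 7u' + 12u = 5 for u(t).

Characteristic equation r² - 7r + 12 = 0 factors as (r - 4)(r - 3) = 0, so r = 4, 3.
Hence u_h = C1*exp(4*t) + C2*exp(3*t).
For the particular solution try u_p = A0. Substituting and matching coefficients of each power of t gives A0 = 5/12, so u_p = 5/12.

u = 5/12 + C1*exp(4*t) + C2*exp(3*t)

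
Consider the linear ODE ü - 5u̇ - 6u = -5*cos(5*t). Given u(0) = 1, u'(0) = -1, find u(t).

Characteristic equation r² - 5r - 6 = 0 factors as (r + 1)(r - 6) = 0, so r = -1, 6.
Hence u_h = C1*exp(-t) + C2*exp(6*t).
Try u_p = A*cos(5*t) + B*sin(5*t). Substituting and equating the coefficients of cos(5t) and sin(5t) gives A = 155/1586, B = 125/1586, so u_p = 125*sin(5*t)/1586 + 155*cos(5*t)/1586.
General solution: u = 125*sin(5*t)/1586 + 155*cos(5*t)/1586 + C1*exp(-t) + C2*exp(6*t).
Apply the initial conditions: u(0) = 155/1586 + C1 + C2 = 1 and u'(0) = 625/1586 - C1 + 6*C2 = -1. Solving gives C1 = 177/182, C2 = -30/427.

u = -30*exp(6*t)/427 + 125*sin(5*t)/1586 + 155*cos(5*t)/1586 + 177*exp(-t)/182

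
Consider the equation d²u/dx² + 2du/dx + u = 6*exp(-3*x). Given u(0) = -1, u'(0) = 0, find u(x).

Characteristic equation r² + 2r + 1 = 0 has discriminant (2)² - 4·(1) = 0, so r = -1 is a repeated root.
Hence u_h = (C1 + C2*x)*exp(-x).
Try u_p = A*exp(-3*x). Substituting into the equation and dividing by exp(-3*x) gives A = 3/2, so u_p = 3*exp(-3*x)/2.
General solution: u = 3*exp(-3*x)/2 + C1*exp(-x) + C2*x*exp(-x).
Apply the initial conditions: u(0) = 3/2 + C1 = -1 and u'(0) = -9/2 + C2 - C1 = 0. Solving gives C1 = -5/2, C2 = 2.

u = -5*exp(-x)/2 + 3*exp(-3*x)/2 + 2*x*exp(-x)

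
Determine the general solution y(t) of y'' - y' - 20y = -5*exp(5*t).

Characteristic equation r² - r - 20 = 0 factors as (r - 5)(r + 4) = 0, so r = 5, -4.
Hence y_h = C1*exp(5*t) + C2*exp(-4*t).
Since exp(5*t) solves the homogeneous equation (r = 5 is a root of multiplicity 1), multiply the trial by t. Try y_p = A*t*exp(5*t). Substituting into the equation and dividing by exp(5*t) gives A = -5/9, so y_p = -5*t*exp(5*t)/9.

y = C1*exp(5*t) + C2*exp(-4*t) - 5*t*exp(5*t)/9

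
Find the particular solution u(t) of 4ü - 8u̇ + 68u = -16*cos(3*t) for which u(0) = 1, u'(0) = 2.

u = -8*cos(3*t)/25 + 6*sin(3*t)/25 - exp(t)*sin(4*t)/100 + 33*cos(4*t)*exp(t)/25

Divide through by 4: u'' - 2u' + 17u = -4*cos(3*t).
Characteristic equation r² - 2r + 17 = 0 has discriminant (-2)² - 4·(17) = -64 < 0, so r = 1 ± 4i.
Hence u_h = C1*cos(4*t)*exp(t) + C2*exp(t)*sin(4*t).
Try u_p = A*cos(3*t) + B*sin(3*t). Substituting and equating the coefficients of cos(3t) and sin(3t) gives A = -8/25, B = 6/25, so u_p = -8*cos(3*t)/25 + 6*sin(3*t)/25.
General solution: u = -8*cos(3*t)/25 + 6*sin(3*t)/25 + C1*cos(4*t)*exp(t) + C2*exp(t)*sin(4*t).
Apply the initial conditions: u(0) = -8/25 + C1 = 1 and u'(0) = 18/25 + C1 + 4*C2 = 2. Solving gives C1 = 33/25, C2 = -1/100.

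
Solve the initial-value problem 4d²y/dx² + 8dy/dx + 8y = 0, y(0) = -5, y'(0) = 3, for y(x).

Divide through by 4: y'' + 2y' + 2y = 0.
Characteristic equation r² + 2r + 2 = 0 has discriminant (2)² - 4·(2) = -4 < 0, so r = -1 ± i.
Hence y_h = C1*cos(x)*exp(-x) + C2*exp(-x)*sin(x).
Apply the initial conditions: y(0) = C1 = -5 and y'(0) = C2 - C1 = 3. Solving gives C1 = -5, C2 = -2.

y = -5*cos(x)*exp(-x) - 2*exp(-x)*sin(x)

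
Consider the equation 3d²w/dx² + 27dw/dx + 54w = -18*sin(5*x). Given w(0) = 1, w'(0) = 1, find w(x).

Divide through by 3: w'' + 9w' + 18w = -6*sin(5*x).
Characteristic equation r² + 9r + 18 = 0 factors as (r + 3)(r + 6) = 0, so r = -3, -6.
Hence w_h = C1*exp(-3*x) + C2*exp(-6*x).
Try w_p = A*cos(5*x) + B*sin(5*x). Substituting and equating the coefficients of cos(5x) and sin(5x) gives A = 135/1037, B = 21/1037, so w_p = 21*sin(5*x)/1037 + 135*cos(5*x)/1037.
General solution: w = 21*sin(5*x)/1037 + 135*cos(5*x)/1037 + C1*exp(-3*x) + C2*exp(-6*x).
Apply the initial conditions: w(0) = 135/1037 + C1 + C2 = 1 and w'(0) = 105/1037 - 6*C2 - 3*C1 = 1. Solving gives C1 = 104/51, C2 = -214/183.

w = -214*exp(-6*x)/183 + 21*sin(5*x)/1037 + 104*exp(-3*x)/51 + 135*cos(5*x)/1037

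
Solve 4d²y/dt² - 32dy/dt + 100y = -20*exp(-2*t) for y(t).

Divide through by 4: y'' - 8y' + 25y = -5*exp(-2*t).
Characteristic equation r² - 8r + 25 = 0 has discriminant (-8)² - 4·(25) = -36 < 0, so r = 4 ± 3i.
Hence y_h = C1*cos(3*t)*exp(4*t) + C2*exp(4*t)*sin(3*t).
Try y_p = A*exp(-2*t). Substituting into the equation and dividing by exp(-2*t) gives A = -1/9, so y_p = -exp(-2*t)/9.

y = -exp(-2*t)/9 + C1*cos(3*t)*exp(4*t) + C2*exp(4*t)*sin(3*t)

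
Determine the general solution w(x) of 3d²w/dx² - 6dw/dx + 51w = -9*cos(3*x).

w = -6*cos(3*x)/25 + 9*sin(3*x)/50 + C1*cos(4*x)*exp(x) + C2*exp(x)*sin(4*x)

Divide through by 3: w'' - 2w' + 17w = -3*cos(3*x).
Characteristic equation r² - 2r + 17 = 0 has discriminant (-2)² - 4·(17) = -64 < 0, so r = 1 ± 4i.
Hence w_h = C1*cos(4*x)*exp(x) + C2*exp(x)*sin(4*x).
Try w_p = A*cos(3*x) + B*sin(3*x). Substituting and equating the coefficients of cos(3x) and sin(3x) gives A = -6/25, B = 9/50, so w_p = -6*cos(3*x)/25 + 9*sin(3*x)/50.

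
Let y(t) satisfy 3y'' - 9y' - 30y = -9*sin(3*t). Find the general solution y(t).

Divide through by 3: y'' - 3y' - 10y = -3*sin(3*t).
Characteristic equation r² - 3r - 10 = 0 factors as (r + 2)(r - 5) = 0, so r = -2, 5.
Hence y_h = C1*exp(-2*t) + C2*exp(5*t).
Try y_p = A*cos(3*t) + B*sin(3*t). Substituting and equating the coefficients of cos(3t) and sin(3t) gives A = -27/442, B = 57/442, so y_p = -27*cos(3*t)/442 + 57*sin(3*t)/442.

y = -27*cos(3*t)/442 + 57*sin(3*t)/442 + C1*exp(-2*t) + C2*exp(5*t)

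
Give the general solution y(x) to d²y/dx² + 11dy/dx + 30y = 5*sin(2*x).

Characteristic equation r² + 11r + 30 = 0 factors as (r + 6)(r + 5) = 0, so r = -6, -5.
Hence y_h = C1*exp(-6*x) + C2*exp(-5*x).
Try y_p = A*cos(2*x) + B*sin(2*x). Substituting and equating the coefficients of cos(2x) and sin(2x) gives A = -11/116, B = 13/116, so y_p = -11*cos(2*x)/116 + 13*sin(2*x)/116.

y = -11*cos(2*x)/116 + 13*sin(2*x)/116 + C1*exp(-6*x) + C2*exp(-5*x)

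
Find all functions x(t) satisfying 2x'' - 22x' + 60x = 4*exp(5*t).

x = C1*exp(5*t) + C2*exp(6*t) - 2*t*exp(5*t)

Divide through by 2: x'' - 11x' + 30x = 2*exp(5*t).
Characteristic equation r² - 11r + 30 = 0 factors as (r - 5)(r - 6) = 0, so r = 5, 6.
Hence x_h = C1*exp(5*t) + C2*exp(6*t).
Since exp(5*t) solves the homogeneous equation (r = 5 is a root of multiplicity 1), multiply the trial by t. Try x_p = A*t*exp(5*t). Substituting into the equation and dividing by exp(5*t) gives A = -2, so x_p = -2*t*exp(5*t).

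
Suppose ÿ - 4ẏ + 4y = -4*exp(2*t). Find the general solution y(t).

Characteristic equation r² - 4r + 4 = 0 has discriminant (-4)² - 4·(4) = 0, so r = 2 is a repeated root.
Hence y_h = (C1 + C2*t)*exp(2*t).
Since exp(2*t) solves the homogeneous equation (r = 2 is a root of multiplicity 2), multiply the trial by t^2. Try y_p = A*t^2*exp(2*t). Substituting into the equation and dividing by exp(2*t) gives A = -2, so y_p = -2*t^2*exp(2*t).

y = C1*exp(2*t) - 2*t**2*exp(2*t) + C2*t*exp(2*t)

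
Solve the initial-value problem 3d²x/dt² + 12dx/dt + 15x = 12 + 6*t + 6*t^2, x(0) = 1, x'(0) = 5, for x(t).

Divide through by 3: x'' + 4x' + 5x = 4 + 2*t + 2*t^2.
Characteristic equation r² + 4r + 5 = 0 has discriminant (4)² - 4·(5) = -4 < 0, so r = -2 ± i.
Hence x_h = C1*cos(t)*exp(-2*t) + C2*exp(-2*t)*sin(t).
For the particular solution try x_p = A0 + A1*t + A2*t^2. Substituting and matching coefficients of each power of t gives A0 = 104/125, A1 = -6/25, A2 = 2/5, so x_p = 104/125 - 6*t/25 + 2*t^2/5.
General solution: x = 104/125 - 6*t/25 + 2*t^2/5 + C1*cos(t)*exp(-2*t) + C2*exp(-2*t)*sin(t).
Apply the initial conditions: x(0) = 104/125 + C1 = 1 and x'(0) = -6/25 + C2 - 2*C1 = 5. Solving gives C1 = 21/125, C2 = 697/125.

x = 104/125 - 6*t/25 + 2*t**2/5 + 21*cos(t)*exp(-2*t)/125 + 697*exp(-2*t)*sin(t)/125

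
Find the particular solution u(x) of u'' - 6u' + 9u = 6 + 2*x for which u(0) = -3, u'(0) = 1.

u = 22/27 - 103*exp(3*x)/27 + 2*x/9 + 110*x*exp(3*x)/9

Characteristic equation r² - 6r + 9 = 0 has discriminant (-6)² - 4·(9) = 0, so r = 3 is a repeated root.
Hence u_h = (C1 + C2*x)*exp(3*x).
For the particular solution try u_p = A0 + A1*x. Substituting and matching coefficients of each power of x gives A0 = 22/27, A1 = 2/9, so u_p = 22/27 + 2*x/9.
General solution: u = 22/27 + 2*x/9 + C1*exp(3*x) + C2*x*exp(3*x).
Apply the initial conditions: u(0) = 22/27 + C1 = -3 and u'(0) = 2/9 + C2 + 3*C1 = 1. Solving gives C1 = -103/27, C2 = 110/9.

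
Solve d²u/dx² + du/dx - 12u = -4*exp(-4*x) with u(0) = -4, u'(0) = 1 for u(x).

u = -109*exp(3*x)/49 - 87*exp(-4*x)/49 + 4*x*exp(-4*x)/7

Characteristic equation r² + r - 12 = 0 factors as (r - 3)(r + 4) = 0, so r = 3, -4.
Hence u_h = C1*exp(3*x) + C2*exp(-4*x).
Since exp(-4*x) solves the homogeneous equation (r = -4 is a root of multiplicity 1), multiply the trial by x. Try u_p = A*x*exp(-4*x). Substituting into the equation and dividing by exp(-4*x) gives A = 4/7, so u_p = 4*x*exp(-4*x)/7.
General solution: u = C1*exp(3*x) + C2*exp(-4*x) + 4*x*exp(-4*x)/7.
Apply the initial conditions: u(0) = C1 + C2 = -4 and u'(0) = 4/7 - 4*C2 + 3*C1 = 1. Solving gives C1 = -109/49, C2 = -87/49.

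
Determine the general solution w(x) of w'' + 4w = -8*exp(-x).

Characteristic equation r² + 4 = 0 has discriminant (0)² - 4·(4) = -16 < 0, so r = ± 2i.
Hence w_h = C1*cos(2*x) + C2*sin(2*x).
Try w_p = A*exp(-x). Substituting into the equation and dividing by exp(-x) gives A = -8/5, so w_p = -8*exp(-x)/5.

w = -8*exp(-x)/5 + C1*cos(2*x) + C2*sin(2*x)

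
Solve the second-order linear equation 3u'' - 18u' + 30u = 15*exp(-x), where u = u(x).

u = 5*exp(-x)/17 + C1*cos(x)*exp(3*x) + C2*exp(3*x)*sin(x)

Divide through by 3: u'' - 6u' + 10u = 5*exp(-x).
Characteristic equation r² - 6r + 10 = 0 has discriminant (-6)² - 4·(10) = -4 < 0, so r = 3 ± i.
Hence u_h = C1*cos(x)*exp(3*x) + C2*exp(3*x)*sin(x).
Try u_p = A*exp(-x). Substituting into the equation and dividing by exp(-x) gives A = 5/17, so u_p = 5*exp(-x)/17.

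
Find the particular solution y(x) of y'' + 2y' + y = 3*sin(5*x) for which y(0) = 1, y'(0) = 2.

Characteristic equation r² + 2r + 1 = 0 has discriminant (2)² - 4·(1) = 0, so r = -1 is a repeated root.
Hence y_h = (C1 + C2*x)*exp(-x).
Try y_p = A*cos(5*x) + B*sin(5*x). Substituting and equating the coefficients of cos(5x) and sin(5x) gives A = -15/338, B = -18/169, so y_p = -18*sin(5*x)/169 - 15*cos(5*x)/338.
General solution: y = -18*sin(5*x)/169 - 15*cos(5*x)/338 + C1*exp(-x) + C2*x*exp(-x).
Apply the initial conditions: y(0) = -15/338 + C1 = 1 and y'(0) = -90/169 + C2 - C1 = 2. Solving gives C1 = 353/338, C2 = 93/26.

y = -18*sin(5*x)/169 - 15*cos(5*x)/338 + 353*exp(-x)/338 + 93*x*exp(-x)/26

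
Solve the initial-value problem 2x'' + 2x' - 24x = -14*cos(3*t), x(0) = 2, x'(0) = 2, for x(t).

x = -7*sin(3*t)/150 + 49*cos(3*t)/150 + 53*exp(3*t)/42 + 72*exp(-4*t)/175

Divide through by 2: x'' + x' - 12x = -7*cos(3*t).
Characteristic equation r² + r - 12 = 0 factors as (r - 3)(r + 4) = 0, so r = 3, -4.
Hence x_h = C1*exp(3*t) + C2*exp(-4*t).
Try x_p = A*cos(3*t) + B*sin(3*t). Substituting and equating the coefficients of cos(3t) and sin(3t) gives A = 49/150, B = -7/150, so x_p = -7*sin(3*t)/150 + 49*cos(3*t)/150.
General solution: x = -7*sin(3*t)/150 + 49*cos(3*t)/150 + C1*exp(3*t) + C2*exp(-4*t).
Apply the initial conditions: x(0) = 49/150 + C1 + C2 = 2 and x'(0) = -7/50 - 4*C2 + 3*C1 = 2. Solving gives C1 = 53/42, C2 = 72/175.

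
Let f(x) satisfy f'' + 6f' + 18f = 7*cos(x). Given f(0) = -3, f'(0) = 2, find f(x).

Characteristic equation r² + 6r + 18 = 0 has discriminant (6)² - 4·(18) = -36 < 0, so r = -3 ± 3i.
Hence f_h = C1*cos(3*x)*exp(-3*x) + C2*exp(-3*x)*sin(3*x).
Try f_p = A*cos(x) + B*sin(x). Substituting and equating the coefficients of cos(x) and sin(x) gives A = 119/325, B = 42/325, so f_p = 42*sin(x)/325 + 119*cos(x)/325.
General solution: f = 42*sin(x)/325 + 119*cos(x)/325 + C1*cos(3*x)*exp(-3*x) + C2*exp(-3*x)*sin(3*x).
Apply the initial conditions: f(0) = 119/325 + C1 = -3 and f'(0) = 42/325 - 3*C1 + 3*C2 = 2. Solving gives C1 = -1094/325, C2 = -2674/975.

f = 42*sin(x)/325 + 119*cos(x)/325 - 2674*exp(-3*x)*sin(3*x)/975 - 1094*cos(3*x)*exp(-3*x)/325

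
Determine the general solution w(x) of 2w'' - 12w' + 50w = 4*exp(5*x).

Divide through by 2: w'' - 6w' + 25w = 2*exp(5*x).
Characteristic equation r² - 6r + 25 = 0 has discriminant (-6)² - 4·(25) = -64 < 0, so r = 3 ± 4i.
Hence w_h = C1*cos(4*x)*exp(3*x) + C2*exp(3*x)*sin(4*x).
Try w_p = A*exp(5*x). Substituting into the equation and dividing by exp(5*x) gives A = 1/10, so w_p = exp(5*x)/10.

w = exp(5*x)/10 + C1*cos(4*x)*exp(3*x) + C2*exp(3*x)*sin(4*x)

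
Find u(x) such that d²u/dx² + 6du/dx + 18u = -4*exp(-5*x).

Characteristic equation r² + 6r + 18 = 0 has discriminant (6)² - 4·(18) = -36 < 0, so r = -3 ± 3i.
Hence u_h = C1*cos(3*x)*exp(-3*x) + C2*exp(-3*x)*sin(3*x).
Try u_p = A*exp(-5*x). Substituting into the equation and dividing by exp(-5*x) gives A = -4/13, so u_p = -4*exp(-5*x)/13.

u = -4*exp(-5*x)/13 + C1*cos(3*x)*exp(-3*x) + C2*exp(-3*x)*sin(3*x)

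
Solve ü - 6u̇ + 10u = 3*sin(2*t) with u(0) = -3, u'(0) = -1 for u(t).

Characteristic equation r² - 6r + 10 = 0 has discriminant (-6)² - 4·(10) = -4 < 0, so r = 3 ± i.
Hence u_h = C1*cos(t)*exp(3*t) + C2*exp(3*t)*sin(t).
Try u_p = A*cos(2*t) + B*sin(2*t). Substituting and equating the coefficients of cos(2t) and sin(2t) gives A = 1/5, B = 1/10, so u_p = cos(2*t)/5 + sin(2*t)/10.
General solution: u = cos(2*t)/5 + sin(2*t)/10 + C1*cos(t)*exp(3*t) + C2*exp(3*t)*sin(t).
Apply the initial conditions: u(0) = 1/5 + C1 = -3 and u'(0) = 1/5 + C2 + 3*C1 = -1. Solving gives C1 = -16/5, C2 = 42/5.

u = cos(2*t)/5 + sin(2*t)/10 - 16*cos(t)*exp(3*t)/5 + 42*exp(3*t)*sin(t)/5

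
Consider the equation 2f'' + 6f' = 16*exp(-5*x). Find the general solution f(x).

f = C2 + 4*exp(-5*x)/5 + C1*exp(-3*x)

Divide through by 2: f'' + 3f' = 8*exp(-5*x).
Characteristic equation r² + 3r = 0 factors as (r + 3)r = 0, so r = -3, 0.
Hence f_h = C1*exp(-3*x) + C2.
Try f_p = A*exp(-5*x). Substituting into the equation and dividing by exp(-5*x) gives A = 4/5, so f_p = 4*exp(-5*x)/5.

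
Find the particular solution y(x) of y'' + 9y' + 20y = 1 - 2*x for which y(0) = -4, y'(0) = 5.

Characteristic equation r² + 9r + 20 = 0 factors as (r + 5)(r + 4) = 0, so r = -5, -4.
Hence y_h = C1*exp(-5*x) + C2*exp(-4*x).
For the particular solution try y_p = A0 + A1*x. Substituting and matching coefficients of each power of x gives A0 = 19/200, A1 = -1/10, so y_p = 19/200 - x/10.
General solution: y = 19/200 - x/10 + C1*exp(-5*x) + C2*exp(-4*x).
Apply the initial conditions: y(0) = 19/200 + C1 + C2 = -4 and y'(0) = -1/10 - 5*C1 - 4*C2 = 5. Solving gives C1 = 282/25, C2 = -123/8.

y = 19/200 - 123*exp(-4*x)/8 - x/10 + 282*exp(-5*x)/25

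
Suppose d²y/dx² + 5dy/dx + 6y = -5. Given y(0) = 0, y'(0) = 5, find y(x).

Characteristic equation r² + 5r + 6 = 0 factors as (r + 2)(r + 3) = 0, so r = -2, -3.
Hence y_h = C1*exp(-2*x) + C2*exp(-3*x).
For the particular solution try y_p = A0. Substituting and matching coefficients of each power of x gives A0 = -5/6, so y_p = -5/6.
General solution: y = -5/6 + C1*exp(-2*x) + C2*exp(-3*x).
Apply the initial conditions: y(0) = -5/6 + C1 + C2 = 0 and y'(0) = -3*C2 - 2*C1 = 5. Solving gives C1 = 15/2, C2 = -20/3.

y = -5/6 - 20*exp(-3*x)/3 + 15*exp(-2*x)/2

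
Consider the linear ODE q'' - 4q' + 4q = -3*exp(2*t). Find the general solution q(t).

Characteristic equation r² - 4r + 4 = 0 has discriminant (-4)² - 4·(4) = 0, so r = 2 is a repeated root.
Hence q_h = (C1 + C2*t)*exp(2*t).
Since exp(2*t) solves the homogeneous equation (r = 2 is a root of multiplicity 2), multiply the trial by t^2. Try q_p = A*t^2*exp(2*t). Substituting into the equation and dividing by exp(2*t) gives A = -3/2, so q_p = -3*t^2*exp(2*t)/2.

q = C1*exp(2*t) - 3*t**2*exp(2*t)/2 + C2*t*exp(2*t)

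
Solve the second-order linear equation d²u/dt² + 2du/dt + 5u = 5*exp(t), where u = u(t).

u = 5*exp(t)/8 + C1*cos(2*t)*exp(-t) + C2*exp(-t)*sin(2*t)

Characteristic equation r² + 2r + 5 = 0 has discriminant (2)² - 4·(5) = -16 < 0, so r = -1 ± 2i.
Hence u_h = C1*cos(2*t)*exp(-t) + C2*exp(-t)*sin(2*t).
Try u_p = A*exp(t). Substituting into the equation and dividing by exp(t) gives A = 5/8, so u_p = 5*exp(t)/8.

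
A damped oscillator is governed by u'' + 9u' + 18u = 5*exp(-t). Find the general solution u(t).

u = exp(-t)/2 + C1*exp(-6*t) + C2*exp(-3*t)

Characteristic equation r² + 9r + 18 = 0 factors as (r + 6)(r + 3) = 0, so r = -6, -3.
Hence u_h = C1*exp(-6*t) + C2*exp(-3*t).
Try u_p = A*exp(-t). Substituting into the equation and dividing by exp(-t) gives A = 1/2, so u_p = exp(-t)/2.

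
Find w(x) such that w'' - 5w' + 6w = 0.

w = C1*exp(3*x) + C2*exp(2*x)

Characteristic equation r² - 5r + 6 = 0 factors as (r - 3)(r - 2) = 0, so r = 3, 2.
Hence w_h = C1*exp(3*x) + C2*exp(2*x).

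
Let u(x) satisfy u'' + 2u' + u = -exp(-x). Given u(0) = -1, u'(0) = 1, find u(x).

Characteristic equation r² + 2r + 1 = 0 has discriminant (2)² - 4·(1) = 0, so r = -1 is a repeated root.
Hence u_h = (C1 + C2*x)*exp(-x).
Since exp(-x) solves the homogeneous equation (r = -1 is a root of multiplicity 2), multiply the trial by x^2. Try u_p = A*x^2*exp(-x). Substituting into the equation and dividing by exp(-x) gives A = -1/2, so u_p = -x^2*exp(-x)/2.
General solution: u = C1*exp(-x) - x^2*exp(-x)/2 + C2*x*exp(-x).
Apply the initial conditions: u(0) = C1 = -1 and u'(0) = C2 - C1 = 1. Solving gives C1 = -1, C2 = 0.

u = -exp(-x) - x**2*exp(-x)/2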